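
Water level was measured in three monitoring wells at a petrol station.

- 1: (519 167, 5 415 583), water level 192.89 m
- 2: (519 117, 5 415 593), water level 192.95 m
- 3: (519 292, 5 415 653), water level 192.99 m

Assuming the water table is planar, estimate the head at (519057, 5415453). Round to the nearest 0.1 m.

Differences from 1: to 2 (Δx, Δy, Δh) = (-50, 10, +0.06); to 3 = (125, 70, +0.10).
Determinant of the coordinate differences = (-50)·70 − 125·10 = -4750.
∂h/∂x = [(+0.06)·70 − (+0.10)·10] / -4750 = -0.0006737
∂h/∂y = [(-50)·(+0.10) − 125·(+0.06)] / -4750 = +0.002632
h(519057, 5415453) = 192.89 + (-0.0006737)·(-110) + (+0.002632)·(-130) = 192.89 +0.074 -0.342 = 192.622 m.

192.6 m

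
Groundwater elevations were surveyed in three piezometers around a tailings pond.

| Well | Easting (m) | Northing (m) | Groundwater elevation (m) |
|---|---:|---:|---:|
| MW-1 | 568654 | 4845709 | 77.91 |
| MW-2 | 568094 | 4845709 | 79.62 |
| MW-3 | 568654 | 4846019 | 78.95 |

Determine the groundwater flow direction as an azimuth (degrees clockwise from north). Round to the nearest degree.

138°

∂h/∂x = (79.62 − 77.91) / (568094 − 568654) = -0.003054
∂h/∂y = (78.95 − 77.91) / (4846019 − 4845709) = +0.003355
Flow direction (−∇h) has components (+0.003054 E, -0.003355 N).
Azimuth = atan2(E, N) = atan2(+0.003054, -0.003355) = 137.7° ≈ 138°.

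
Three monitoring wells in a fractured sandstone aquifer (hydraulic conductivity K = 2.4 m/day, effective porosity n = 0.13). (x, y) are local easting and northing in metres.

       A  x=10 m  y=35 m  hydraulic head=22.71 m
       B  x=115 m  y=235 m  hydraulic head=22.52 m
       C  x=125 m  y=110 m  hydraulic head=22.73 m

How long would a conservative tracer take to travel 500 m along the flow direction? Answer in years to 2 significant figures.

With h = a·x + b·y + c and A as origin, the differences give:
  105·a + 200·b = -0.19
  115·a + 75·b = +0.02
Eliminate b (×75 and ×200, subtract): -15125·a = -18.250 → a = ∂h/∂x = +0.001207
Back-substitute: b = ∂h/∂y = -0.001583.
|∇h| = √(0.001207² + -0.001583²) = 0.001991
Seepage velocity v = K·i/n = 2.4 × 0.001991 / 0.13 = 0.03676 m/day.
t = 500 / 0.03676 = 1.36e+04 days = 37.2 years.

37 years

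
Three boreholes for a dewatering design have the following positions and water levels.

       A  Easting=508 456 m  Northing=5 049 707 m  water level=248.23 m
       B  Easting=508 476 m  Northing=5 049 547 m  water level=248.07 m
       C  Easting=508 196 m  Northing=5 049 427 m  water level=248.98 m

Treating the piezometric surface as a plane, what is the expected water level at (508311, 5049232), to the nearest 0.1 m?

248.5 m

Taking A as reference: B−A = (20, -160, -0.16); C−A = (-260, -280, +0.75).
Determinant of the coordinate differences = 20·(-280) − (-260)·(-160) = -47200.
∂h/∂x = [(-0.16)·(-280) − (+0.75)·(-160)] / -47200 = -0.003492
∂h/∂y = [20·(+0.75) − (-260)·(-0.16)] / -47200 = +0.0005636
h(508311, 5049232) = 248.23 + (-0.003492)·(-145) + (+0.0005636)·(-475) = 248.23 +0.506 -0.268 = 248.469 m.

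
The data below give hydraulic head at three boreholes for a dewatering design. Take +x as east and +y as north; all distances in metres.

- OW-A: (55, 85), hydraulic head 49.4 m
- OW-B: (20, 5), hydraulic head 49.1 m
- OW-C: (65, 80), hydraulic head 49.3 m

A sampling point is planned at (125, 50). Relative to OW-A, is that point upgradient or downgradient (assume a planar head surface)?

downgradient

Differences from OW-A: to OW-B (Δx, Δy, Δh) = (-35, -80, -0.3); to OW-C = (10, -5, -0.1).
Determinant of the coordinate differences = (-35)·(-5) − 10·(-80) = 975.
∂h/∂x = [(-0.3)·(-5) − (-0.1)·(-80)] / 975 = -0.006667
∂h/∂y = [(-35)·(-0.1) − 10·(-0.3)] / 975 = +0.006667
Head at (125, 50) = 49.4 + (-0.006667)·(70) + (+0.006667)·(-35) = 48.70 m.
That is lower than the 49.4 m at OW-A, so the point is downgradient.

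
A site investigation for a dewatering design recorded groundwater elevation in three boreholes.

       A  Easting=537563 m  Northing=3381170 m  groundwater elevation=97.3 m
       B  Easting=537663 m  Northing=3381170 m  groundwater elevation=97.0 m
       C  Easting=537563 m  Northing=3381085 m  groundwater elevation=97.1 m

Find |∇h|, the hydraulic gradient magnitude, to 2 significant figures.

0.0038

∂h/∂x = (97.0 − 97.3) / (537663 − 537563) = -0.003000
∂h/∂y = (97.1 − 97.3) / (3381085 − 3381170) = +0.002353
|∇h| = √(-0.003000² + 0.002353²) = 0.003813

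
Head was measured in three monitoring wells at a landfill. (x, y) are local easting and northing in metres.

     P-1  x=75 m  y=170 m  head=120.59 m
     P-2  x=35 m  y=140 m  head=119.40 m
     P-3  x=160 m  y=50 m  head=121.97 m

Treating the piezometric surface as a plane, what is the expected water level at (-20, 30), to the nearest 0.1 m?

Differences from P-1: to P-2 (Δx, Δy, Δh) = (-40, -30, -1.19); to P-3 = (85, -120, +1.38).
Solve a·Δx + b·Δy = Δh: det = (-40)·(-120) − 85·(-30) = 7350.
∂h/∂x = [(-1.19)·(-120) − (+1.38)·(-30)] / 7350 = +0.02506
∂h/∂y = [(-40)·(+1.38) − 85·(-1.19)] / 7350 = +0.006252
h(-20, 30) = 120.59 + (+0.02506)·(-95) + (+0.006252)·(-140) = 120.59 -2.381 -0.875 = 117.334 m.

117.3 m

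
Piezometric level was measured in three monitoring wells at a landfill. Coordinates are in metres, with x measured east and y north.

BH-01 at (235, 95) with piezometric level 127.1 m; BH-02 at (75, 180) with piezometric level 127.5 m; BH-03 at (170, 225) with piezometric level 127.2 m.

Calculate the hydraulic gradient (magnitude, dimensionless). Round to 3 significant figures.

0.00292

Differences from BH-01: to BH-02 (Δx, Δy, Δh) = (-160, 85, +0.4); to BH-03 = (-65, 130, +0.1).
Determinant of the coordinate differences = (-160)·130 − (-65)·85 = -15275.
∂h/∂x = [(+0.4)·130 − (+0.1)·85] / -15275 = -0.002848
∂h/∂y = [(-160)·(+0.1) − (-65)·(+0.4)] / -15275 = -0.0006547
|∇h| = √(-0.002848² + -0.0006547²) = 0.002922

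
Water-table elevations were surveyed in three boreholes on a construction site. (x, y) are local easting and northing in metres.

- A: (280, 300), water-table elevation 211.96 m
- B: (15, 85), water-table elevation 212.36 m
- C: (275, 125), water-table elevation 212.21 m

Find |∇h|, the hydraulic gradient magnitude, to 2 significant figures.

Differences from A: to B (Δx, Δy, Δh) = (-265, -215, +0.40); to C = (-5, -175, +0.25).
Solve a·Δx + b·Δy = Δh: det = (-265)·(-175) − (-5)·(-215) = 45300.
∂h/∂x = [(+0.40)·(-175) − (+0.25)·(-215)] / 45300 = -0.0003587
∂h/∂y = [(-265)·(+0.25) − (-5)·(+0.40)] / 45300 = -0.001418
|∇h| = √(-0.0003587² + -0.001418²) = 0.001463

0.0015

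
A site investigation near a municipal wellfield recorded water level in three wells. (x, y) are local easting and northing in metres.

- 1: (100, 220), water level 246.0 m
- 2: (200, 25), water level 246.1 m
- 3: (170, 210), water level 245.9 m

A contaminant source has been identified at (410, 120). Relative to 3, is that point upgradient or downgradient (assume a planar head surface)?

Differences from 1: to 2 (Δx, Δy, Δh) = (100, -195, +0.1); to 3 = (70, -10, -0.1).
Determinant of the coordinate differences = 100·(-10) − 70·(-195) = 12650.
∂h/∂x = [(+0.1)·(-10) − (-0.1)·(-195)] / 12650 = -0.001621
∂h/∂y = [100·(-0.1) − 70·(+0.1)] / 12650 = -0.001344
Head at (410, 120) = 246.0 + (-0.001621)·(310) + (-0.001344)·(-100) = 245.63 m.
That is lower than the 245.9 m at 3, so the point is downgradient.

downgradient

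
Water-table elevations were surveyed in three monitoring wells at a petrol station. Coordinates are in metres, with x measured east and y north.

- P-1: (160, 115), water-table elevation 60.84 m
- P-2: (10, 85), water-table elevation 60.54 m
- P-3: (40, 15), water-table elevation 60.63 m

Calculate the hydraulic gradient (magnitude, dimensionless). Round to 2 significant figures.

0.0021

Three-point gradient (reference P-1): Δ to P-2 = (-150, -30, -0.30), Δ to P-3 = (-120, -100, -0.21).
∂h/∂x = +0.002079, ∂h/∂y = -0.0003947 (det = 11400).
|∇h| = √(0.002079² + -0.0003947²) = 0.002116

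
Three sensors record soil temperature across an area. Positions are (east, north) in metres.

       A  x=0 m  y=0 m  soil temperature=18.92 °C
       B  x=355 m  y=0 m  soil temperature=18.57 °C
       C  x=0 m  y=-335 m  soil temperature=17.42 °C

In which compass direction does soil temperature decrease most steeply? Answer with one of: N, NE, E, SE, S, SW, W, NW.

S

∂T/∂x = (18.57 − 18.92) / (355 − 0) = -0.0009859
∂T/∂y = (17.42 − 18.92) / (-335 − 0) = +0.004478
Steepest decrease is along −∇f = (+0.0009859 E, -0.004478 N) → south.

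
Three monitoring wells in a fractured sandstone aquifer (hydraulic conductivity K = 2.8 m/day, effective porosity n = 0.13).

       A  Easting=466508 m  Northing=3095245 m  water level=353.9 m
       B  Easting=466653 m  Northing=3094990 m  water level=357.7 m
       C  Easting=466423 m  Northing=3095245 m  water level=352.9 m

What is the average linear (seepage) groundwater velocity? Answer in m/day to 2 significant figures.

0.31 m/day

Taking A as reference: B−A = (145, -255, +3.8); C−A = (-85, 0, -1.0).
Determinant of the coordinate differences = 145·0 − (-85)·(-255) = -21675.
∂h/∂x = [(+3.8)·0 − (-1.0)·(-255)] / -21675 = +0.01176
∂h/∂y = [145·(-1.0) − (-85)·(+3.8)] / -21675 = -0.008212
|∇h| = √(0.01176² + -0.008212²) = 0.01434
Seepage velocity v = K·i/n = 2.8 × 0.01434 / 0.13 = 0.3089 m/day.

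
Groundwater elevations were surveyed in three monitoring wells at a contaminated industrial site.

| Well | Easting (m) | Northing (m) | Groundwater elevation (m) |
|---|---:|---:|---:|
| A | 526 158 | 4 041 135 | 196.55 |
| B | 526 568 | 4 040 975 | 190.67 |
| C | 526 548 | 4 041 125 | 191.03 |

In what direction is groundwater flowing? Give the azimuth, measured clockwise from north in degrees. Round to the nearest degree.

Taking A as reference: B−A = (410, -160, -5.88); C−A = (390, -10, -5.52).
Determinant of the coordinate differences = 410·(-10) − 390·(-160) = 58300.
∂h/∂x = [(-5.88)·(-10) − (-5.52)·(-160)] / 58300 = -0.01414
∂h/∂y = [410·(-5.52) − 390·(-5.88)] / 58300 = +0.0005146
Flow direction (−∇h) has components (+0.01414 E, -0.0005146 N).
Azimuth = atan2(E, N) = atan2(+0.01414, -0.0005146) = 92.1° ≈ 092°.

092°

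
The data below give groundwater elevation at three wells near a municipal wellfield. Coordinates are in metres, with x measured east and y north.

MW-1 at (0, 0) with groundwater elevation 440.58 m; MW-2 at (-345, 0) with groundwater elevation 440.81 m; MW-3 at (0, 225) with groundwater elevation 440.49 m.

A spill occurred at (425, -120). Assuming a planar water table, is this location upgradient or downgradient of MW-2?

downgradient

∂h/∂x = (440.81 − 440.58) / (-345 − 0) = -0.0006667
∂h/∂y = (440.49 − 440.58) / (225 − 0) = -0.0004000
Head at (425, -120) = 440.58 + (-0.0006667)·(425) + (-0.0004000)·(-120) = 440.34 m.
That is lower than the 440.81 m at MW-2, so the point is downgradient.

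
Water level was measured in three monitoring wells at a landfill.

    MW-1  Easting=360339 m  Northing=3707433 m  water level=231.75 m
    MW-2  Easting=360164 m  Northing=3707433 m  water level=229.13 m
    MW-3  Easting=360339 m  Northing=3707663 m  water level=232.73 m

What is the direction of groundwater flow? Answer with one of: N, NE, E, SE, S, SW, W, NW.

∂h/∂x = (229.13 − 231.75) / (360164 − 360339) = +0.01497
∂h/∂y = (232.73 − 231.75) / (3707663 − 3707433) = +0.004261
Flow = −∇h = (-0.01497 east, -0.004261 north), which points west.

W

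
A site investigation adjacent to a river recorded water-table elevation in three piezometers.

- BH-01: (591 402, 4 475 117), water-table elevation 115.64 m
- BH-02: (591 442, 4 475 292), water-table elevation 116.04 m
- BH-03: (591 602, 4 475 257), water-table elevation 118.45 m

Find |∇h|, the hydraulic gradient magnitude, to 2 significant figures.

With h = a·x + b·y + c and BH-01 as origin, the differences give:
  40·a + 175·b = +0.40
  200·a + 140·b = +2.81
Eliminate b (×140 and ×175, subtract): -29400·a = -435.750 → a = ∂h/∂x = +0.01482
Back-substitute: b = ∂h/∂y = -0.001102.
|∇h| = √(0.01482² + -0.001102²) = 0.01486

0.015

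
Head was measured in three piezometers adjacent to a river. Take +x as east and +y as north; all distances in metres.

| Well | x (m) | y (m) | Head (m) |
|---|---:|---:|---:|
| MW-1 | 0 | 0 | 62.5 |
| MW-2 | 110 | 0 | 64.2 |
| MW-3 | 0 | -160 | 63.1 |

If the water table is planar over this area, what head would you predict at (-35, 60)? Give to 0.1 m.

∂h/∂x = (64.2 − 62.5) / (110 − 0) = +0.01545
∂h/∂y = (63.1 − 62.5) / (-160 − 0) = -0.003750
h(-35, 60) = 62.5 + (+0.01545)·(-35) + (-0.003750)·(60) = 62.5 -0.541 -0.225 = 61.734 m.

61.7 m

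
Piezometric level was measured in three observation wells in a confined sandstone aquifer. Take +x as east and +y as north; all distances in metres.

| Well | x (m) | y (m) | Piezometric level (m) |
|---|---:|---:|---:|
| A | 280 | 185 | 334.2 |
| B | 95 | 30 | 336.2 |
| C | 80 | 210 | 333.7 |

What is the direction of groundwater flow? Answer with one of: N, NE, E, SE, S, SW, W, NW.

Differences from A: to B (Δx, Δy, Δh) = (-185, -155, +2.0); to C = (-200, 25, -0.5).
Determinant of the coordinate differences = (-185)·25 − (-200)·(-155) = -35625.
∂h/∂x = [(+2.0)·25 − (-0.5)·(-155)] / -35625 = +0.0007719
∂h/∂y = [(-185)·(-0.5) − (-200)·(+2.0)] / -35625 = -0.01382
Flow = −∇h = (-0.0007719 east, +0.01382 north), which points north.

N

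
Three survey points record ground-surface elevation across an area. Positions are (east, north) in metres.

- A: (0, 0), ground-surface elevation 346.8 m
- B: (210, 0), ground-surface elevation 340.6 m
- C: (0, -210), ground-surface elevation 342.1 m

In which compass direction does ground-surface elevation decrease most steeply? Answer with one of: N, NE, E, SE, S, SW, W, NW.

∂z/∂x = (340.6 − 346.8) / (210 − 0) = -0.02952
∂z/∂y = (342.1 − 346.8) / (-210 − 0) = +0.02238
Steepest decrease is along −∇f = (+0.02952 E, -0.02238 N) → southeast.

SE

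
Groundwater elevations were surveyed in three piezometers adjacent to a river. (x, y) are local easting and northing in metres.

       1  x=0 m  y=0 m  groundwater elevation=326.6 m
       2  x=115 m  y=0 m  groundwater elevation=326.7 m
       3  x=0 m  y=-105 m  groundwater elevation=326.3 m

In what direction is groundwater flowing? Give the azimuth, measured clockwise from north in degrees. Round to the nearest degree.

∂h/∂x = (326.7 − 326.6) / (115 − 0) = +0.0008696
∂h/∂y = (326.3 − 326.6) / (-105 − 0) = +0.002857
Flow direction (−∇h) has components (-0.0008696 E, -0.002857 N).
Azimuth = atan2(E, N) = atan2(-0.0008696, -0.002857) = 196.9° ≈ 197°.

197°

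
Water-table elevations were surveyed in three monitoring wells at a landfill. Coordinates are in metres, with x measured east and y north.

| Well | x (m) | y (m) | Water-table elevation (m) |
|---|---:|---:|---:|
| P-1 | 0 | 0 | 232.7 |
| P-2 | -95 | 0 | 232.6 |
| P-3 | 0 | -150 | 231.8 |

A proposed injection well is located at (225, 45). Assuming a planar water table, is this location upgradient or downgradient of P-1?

∂h/∂x = (232.6 − 232.7) / (-95 − 0) = +0.001053
∂h/∂y = (231.8 − 232.7) / (-150 − 0) = +0.006000
Head at (225, 45) = 232.7 + (+0.001053)·(225) + (+0.006000)·(45) = 233.21 m.
That is higher than the 232.7 m at P-1, so the point is upgradient.

upgradient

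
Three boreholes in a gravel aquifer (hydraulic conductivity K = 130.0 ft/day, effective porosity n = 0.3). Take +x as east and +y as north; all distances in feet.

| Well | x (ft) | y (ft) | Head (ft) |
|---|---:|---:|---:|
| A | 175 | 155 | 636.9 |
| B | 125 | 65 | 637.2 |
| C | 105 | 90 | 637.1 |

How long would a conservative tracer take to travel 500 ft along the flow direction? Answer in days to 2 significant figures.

320 days

Differences from A: to B (Δx, Δy, Δh) = (-50, -90, +0.3); to C = (-70, -65, +0.2).
Determinant of the coordinate differences = (-50)·(-65) − (-70)·(-90) = -3050.
∂h/∂x = [(+0.3)·(-65) − (+0.2)·(-90)] / -3050 = +0.0004918
∂h/∂y = [(-50)·(+0.2) − (-70)·(+0.3)] / -3050 = -0.003607
|∇h| = √(0.0004918² + -0.003607²) = 0.00364
Seepage velocity v = K·i/n = 130.0 × 0.00364 / 0.3 = 1.577 ft/day.
t = 500 / 1.577 = 317.1 days.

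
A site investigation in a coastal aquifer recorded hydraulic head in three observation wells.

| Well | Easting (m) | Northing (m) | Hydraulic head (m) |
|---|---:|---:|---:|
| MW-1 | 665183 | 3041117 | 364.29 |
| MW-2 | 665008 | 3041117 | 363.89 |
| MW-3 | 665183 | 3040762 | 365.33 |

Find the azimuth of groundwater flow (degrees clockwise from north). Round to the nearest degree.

322°

∂h/∂x = (363.89 − 364.29) / (665008 − 665183) = +0.002286
∂h/∂y = (365.33 − 364.29) / (3040762 − 3041117) = -0.002930
Flow direction (−∇h) has components (-0.002286 E, +0.002930 N).
Azimuth = atan2(E, N) = atan2(-0.002286, +0.002930) = 322.0° ≈ 322°.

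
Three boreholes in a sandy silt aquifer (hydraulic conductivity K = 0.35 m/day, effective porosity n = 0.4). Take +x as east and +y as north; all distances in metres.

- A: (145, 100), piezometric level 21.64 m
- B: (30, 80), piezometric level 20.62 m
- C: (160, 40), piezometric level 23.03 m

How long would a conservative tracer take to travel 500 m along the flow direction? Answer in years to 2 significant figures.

66 years

With h = a·x + b·y + c and A as origin, the differences give:
  (-115)·a + (-20)·b = -1.02
  15·a + (-60)·b = +1.39
Eliminate b (×(-60) and ×(-20), subtract): 7200·a = 89.000 → a = ∂h/∂x = +0.01236
Back-substitute: b = ∂h/∂y = -0.02008.
|∇h| = √(0.01236² + -0.02008²) = 0.02358
Seepage velocity v = K·i/n = 0.35 × 0.02358 / 0.4 = 0.02063 m/day.
t = 500 / 0.02063 = 2.424e+04 days = 66.4 years.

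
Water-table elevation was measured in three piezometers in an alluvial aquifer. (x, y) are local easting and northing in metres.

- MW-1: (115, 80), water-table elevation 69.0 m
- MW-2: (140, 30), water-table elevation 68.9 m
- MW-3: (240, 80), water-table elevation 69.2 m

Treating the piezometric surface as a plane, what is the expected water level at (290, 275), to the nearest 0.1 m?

Differences from MW-1: to MW-2 (Δx, Δy, Δh) = (25, -50, -0.1); to MW-3 = (125, 0, +0.2).
Solve a·Δx + b·Δy = Δh: det = 25·0 − 125·(-50) = 6250.
∂h/∂x = [(-0.1)·0 − (+0.2)·(-50)] / 6250 = +0.001600
∂h/∂y = [25·(+0.2) − 125·(-0.1)] / 6250 = +0.002800
h(290, 275) = 69.0 + (+0.001600)·(175) + (+0.002800)·(195) = 69.0 +0.280 +0.546 = 69.826 m.

69.8 m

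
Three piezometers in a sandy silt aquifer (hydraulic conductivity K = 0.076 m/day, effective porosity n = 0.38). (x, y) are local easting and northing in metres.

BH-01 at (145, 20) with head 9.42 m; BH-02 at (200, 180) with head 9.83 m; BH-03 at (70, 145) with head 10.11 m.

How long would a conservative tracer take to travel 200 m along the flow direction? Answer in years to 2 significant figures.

570 years

Three-point gradient (reference BH-01): Δ to BH-02 = (55, 160, +0.41), Δ to BH-03 = (-75, 125, +0.69).
∂h/∂x = -0.003134, ∂h/∂y = +0.003640 (det = 18875).
|∇h| = √(-0.003134² + 0.003640²) = 0.004803
Seepage velocity v = K·i/n = 0.076 × 0.004803 / 0.38 = 0.0009606 m/day.
t = 200 / 0.0009606 = 2.082e+05 days = 570 years.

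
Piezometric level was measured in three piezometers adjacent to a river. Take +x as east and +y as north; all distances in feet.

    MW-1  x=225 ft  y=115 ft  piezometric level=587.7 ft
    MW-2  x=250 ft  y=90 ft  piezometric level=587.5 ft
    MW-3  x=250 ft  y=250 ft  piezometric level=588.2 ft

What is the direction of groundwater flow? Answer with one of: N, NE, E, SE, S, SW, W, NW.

SE

With h = a·x + b·y + c and MW-1 as origin, the differences give:
  25·a + (-25)·b = -0.2
  25·a + 135·b = +0.5
Eliminate b (×135 and ×(-25), subtract): 4000·a = -14.50 → a = ∂h/∂x = -0.003625
Back-substitute: b = ∂h/∂y = +0.004375.
Flow = −∇h = (+0.003625 east, -0.004375 north), which points southeast.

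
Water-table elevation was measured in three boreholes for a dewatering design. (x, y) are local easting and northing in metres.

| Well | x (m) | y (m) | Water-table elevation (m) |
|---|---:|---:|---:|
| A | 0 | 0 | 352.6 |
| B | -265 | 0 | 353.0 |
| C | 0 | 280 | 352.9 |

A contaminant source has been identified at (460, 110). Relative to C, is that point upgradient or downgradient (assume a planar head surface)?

downgradient

∂h/∂x = (353.0 − 352.6) / (-265 − 0) = -0.001509
∂h/∂y = (352.9 − 352.6) / (280 − 0) = +0.001071
Head at (460, 110) = 352.6 + (-0.001509)·(460) + (+0.001071)·(110) = 352.02 m.
That is lower than the 352.9 m at C, so the point is downgradient.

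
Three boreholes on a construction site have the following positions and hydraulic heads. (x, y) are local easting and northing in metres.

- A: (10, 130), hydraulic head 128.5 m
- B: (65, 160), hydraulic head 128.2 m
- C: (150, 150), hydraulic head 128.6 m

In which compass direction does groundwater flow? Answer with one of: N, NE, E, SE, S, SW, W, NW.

N

Taking A as reference: B−A = (55, 30, -0.3); C−A = (140, 20, +0.1).
Determinant of the coordinate differences = 55·20 − 140·30 = -3100.
∂h/∂x = [(-0.3)·20 − (+0.1)·30] / -3100 = +0.002903
∂h/∂y = [55·(+0.1) − 140·(-0.3)] / -3100 = -0.01532
Flow = −∇h = (-0.002903 east, +0.01532 north), which points north.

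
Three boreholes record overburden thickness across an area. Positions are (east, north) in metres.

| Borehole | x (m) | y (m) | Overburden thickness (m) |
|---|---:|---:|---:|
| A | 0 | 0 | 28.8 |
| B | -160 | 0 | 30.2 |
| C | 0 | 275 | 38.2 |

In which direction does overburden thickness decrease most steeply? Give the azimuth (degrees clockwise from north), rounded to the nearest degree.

∂d/∂x = (30.2 − 28.8) / (-160 − 0) = -0.008750
∂d/∂y = (38.2 − 28.8) / (275 − 0) = +0.03418
Steepest decrease is along −∇f: components (+0.008750 E, -0.03418 N).
Azimuth = atan2(+0.008750, -0.03418) = 165.6° ≈ 166°.

166°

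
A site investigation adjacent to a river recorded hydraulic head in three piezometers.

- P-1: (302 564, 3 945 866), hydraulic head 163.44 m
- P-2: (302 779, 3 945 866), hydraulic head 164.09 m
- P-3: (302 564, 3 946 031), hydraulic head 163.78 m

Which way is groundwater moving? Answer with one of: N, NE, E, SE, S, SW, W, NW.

∂h/∂x = (164.09 − 163.44) / (302779 − 302564) = +0.003023
∂h/∂y = (163.78 − 163.44) / (3946031 − 3945866) = +0.002061
Flow = −∇h = (-0.003023 east, -0.002061 north), which points southwest.

SW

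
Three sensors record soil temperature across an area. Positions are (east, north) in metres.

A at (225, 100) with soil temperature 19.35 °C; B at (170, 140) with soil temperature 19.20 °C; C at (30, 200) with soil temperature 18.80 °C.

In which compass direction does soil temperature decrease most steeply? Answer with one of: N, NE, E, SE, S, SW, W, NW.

With T = a·x + b·y + c and A as origin, the differences give:
  (-55)·a + 40·b = -0.15
  (-195)·a + 100·b = -0.55
Eliminate b (×100 and ×40, subtract): 2300·a = 7.000 → a = ∂T/∂x = +0.003043
Back-substitute: b = ∂T/∂y = +0.0004348.
Steepest decrease is along −∇f = (-0.003043 E, -0.0004348 N) → west.

W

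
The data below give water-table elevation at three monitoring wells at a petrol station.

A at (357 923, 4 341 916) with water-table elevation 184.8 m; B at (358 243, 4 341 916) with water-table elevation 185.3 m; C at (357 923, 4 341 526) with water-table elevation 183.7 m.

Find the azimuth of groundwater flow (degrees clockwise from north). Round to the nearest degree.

∂h/∂x = (185.3 − 184.8) / (358243 − 357923) = +0.001563
∂h/∂y = (183.7 − 184.8) / (4341526 − 4341916) = +0.002821
Flow direction (−∇h) has components (-0.001563 E, -0.002821 N).
Azimuth = atan2(E, N) = atan2(-0.001563, -0.002821) = 209.0° ≈ 209°.

209°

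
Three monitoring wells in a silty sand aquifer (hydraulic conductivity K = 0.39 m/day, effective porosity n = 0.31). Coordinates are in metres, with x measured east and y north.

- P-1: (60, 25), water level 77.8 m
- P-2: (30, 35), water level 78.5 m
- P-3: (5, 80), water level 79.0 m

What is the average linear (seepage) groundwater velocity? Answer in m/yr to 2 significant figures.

With h = a·x + b·y + c and P-1 as origin, the differences give:
  (-30)·a + 10·b = +0.7
  (-55)·a + 55·b = +1.2
Eliminate b (×55 and ×10, subtract): -1100·a = 26.50 → a = ∂h/∂x = -0.02409
Back-substitute: b = ∂h/∂y = -0.002273.
|∇h| = √(-0.02409² + -0.002273²) = 0.0242
Seepage velocity v = K·i/n = 0.39 × 0.0242 / 0.31 = 0.03045 m/day = 11.12 m/yr.

11 m/yr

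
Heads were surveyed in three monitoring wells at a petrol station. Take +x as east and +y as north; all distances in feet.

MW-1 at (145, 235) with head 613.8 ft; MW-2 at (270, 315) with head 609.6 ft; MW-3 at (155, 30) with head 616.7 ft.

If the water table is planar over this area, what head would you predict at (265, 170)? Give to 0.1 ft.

611.9 ft

With h = a·x + b·y + c and MW-1 as origin, the differences give:
  125·a + 80·b = -4.2
  10·a + (-205)·b = +2.9
Eliminate b (×(-205) and ×80, subtract): -26425·a = 629.00 → a = ∂h/∂x = -0.02380
Back-substitute: b = ∂h/∂y = -0.01531.
h(265, 170) = 613.8 + (-0.02380)·(120) + (-0.01531)·(-65) = 613.8 -2.856 +0.995 = 611.939 ft.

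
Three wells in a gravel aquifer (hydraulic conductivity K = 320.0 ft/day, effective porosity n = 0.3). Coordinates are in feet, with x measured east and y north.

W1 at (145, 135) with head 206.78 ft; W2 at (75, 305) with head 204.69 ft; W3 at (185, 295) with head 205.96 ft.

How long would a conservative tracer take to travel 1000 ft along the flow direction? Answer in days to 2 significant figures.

Taking W1 as reference: W2−W1 = (-70, 170, -2.09); W3−W1 = (40, 160, -0.82).
Solve a·Δx + b·Δy = Δh: det = (-70)·160 − 40·170 = -18000.
∂h/∂x = [(-2.09)·160 − (-0.82)·170] / -18000 = +0.01083
∂h/∂y = [(-70)·(-0.82) − 40·(-2.09)] / -18000 = -0.007833
|∇h| = √(0.01083² + -0.007833²) = 0.01337
Seepage velocity v = K·i/n = 320.0 × 0.01337 / 0.3 = 14.26 ft/day.
t = 1000 / 14.26 = 70.13 days.

70 days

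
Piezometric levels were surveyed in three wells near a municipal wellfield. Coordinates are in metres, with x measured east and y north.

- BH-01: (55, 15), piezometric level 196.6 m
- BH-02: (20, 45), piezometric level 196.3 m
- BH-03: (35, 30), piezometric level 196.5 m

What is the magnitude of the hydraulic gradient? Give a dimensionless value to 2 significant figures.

Taking BH-01 as reference: BH-02−BH-01 = (-35, 30, -0.3); BH-03−BH-01 = (-20, 15, -0.1).
Determinant of the coordinate differences = (-35)·15 − (-20)·30 = 75.
∂h/∂x = [(-0.3)·15 − (-0.1)·30] / 75 = -0.02000
∂h/∂y = [(-35)·(-0.1) − (-20)·(-0.3)] / 75 = -0.03333
|∇h| = √(-0.02000² + -0.03333²) = 0.03887

0.039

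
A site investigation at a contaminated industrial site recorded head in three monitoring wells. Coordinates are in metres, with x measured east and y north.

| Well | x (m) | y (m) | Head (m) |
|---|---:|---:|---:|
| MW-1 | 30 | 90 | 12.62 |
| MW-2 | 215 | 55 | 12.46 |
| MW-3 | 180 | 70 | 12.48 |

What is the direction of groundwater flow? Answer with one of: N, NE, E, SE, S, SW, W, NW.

Taking MW-1 as reference: MW-2−MW-1 = (185, -35, -0.16); MW-3−MW-1 = (150, -20, -0.14).
Solve a·Δx + b·Δy = Δh: det = 185·(-20) − 150·(-35) = 1550.
∂h/∂x = [(-0.16)·(-20) − (-0.14)·(-35)] / 1550 = -0.001097
∂h/∂y = [185·(-0.14) − 150·(-0.16)] / 1550 = -0.001226
Flow = −∇h = (+0.001097 east, +0.001226 north), which points northeast.

NE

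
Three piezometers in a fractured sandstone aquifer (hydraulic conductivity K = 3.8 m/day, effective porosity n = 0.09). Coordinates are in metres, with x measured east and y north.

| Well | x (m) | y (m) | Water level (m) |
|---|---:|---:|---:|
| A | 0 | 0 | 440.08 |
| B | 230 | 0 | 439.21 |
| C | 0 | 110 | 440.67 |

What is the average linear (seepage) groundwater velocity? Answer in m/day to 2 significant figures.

∂h/∂x = (439.21 − 440.08) / (230 − 0) = -0.003783
∂h/∂y = (440.67 − 440.08) / (110 − 0) = +0.005364
|∇h| = √(-0.003783² + 0.005364²) = 0.006564
Seepage velocity v = K·i/n = 3.8 × 0.006564 / 0.09 = 0.2771 m/day.

0.28 m/day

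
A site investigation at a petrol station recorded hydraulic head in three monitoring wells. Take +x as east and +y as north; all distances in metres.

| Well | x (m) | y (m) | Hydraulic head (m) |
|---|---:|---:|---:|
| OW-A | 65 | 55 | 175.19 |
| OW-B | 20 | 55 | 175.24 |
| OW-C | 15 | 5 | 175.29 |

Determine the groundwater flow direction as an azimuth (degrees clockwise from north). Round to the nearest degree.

With h = a·x + b·y + c and OW-A as origin, the differences give:
  (-45)·a + 0·b = +0.05
  (-50)·a + (-50)·b = +0.10
Eliminate b (×(-50) and ×0, subtract): 2250·a = -2.500 → a = ∂h/∂x = -0.001111
Back-substitute: b = ∂h/∂y = -0.0008889.
Flow direction (−∇h) has components (+0.001111 E, +0.0008889 N).
Azimuth = atan2(E, N) = atan2(+0.001111, +0.0008889) = 51.3° ≈ 051°.

051°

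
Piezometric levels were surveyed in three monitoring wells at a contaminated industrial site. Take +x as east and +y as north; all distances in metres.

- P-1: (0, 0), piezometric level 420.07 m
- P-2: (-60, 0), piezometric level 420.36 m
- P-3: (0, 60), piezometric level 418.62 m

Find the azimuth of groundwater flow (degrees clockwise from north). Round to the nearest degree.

011°

∂h/∂x = (420.36 − 420.07) / (-60 − 0) = -0.004833
∂h/∂y = (418.62 − 420.07) / (60 − 0) = -0.02417
Flow direction (−∇h) has components (+0.004833 E, +0.02417 N).
Azimuth = atan2(E, N) = atan2(+0.004833, +0.02417) = 11.3° ≈ 011°.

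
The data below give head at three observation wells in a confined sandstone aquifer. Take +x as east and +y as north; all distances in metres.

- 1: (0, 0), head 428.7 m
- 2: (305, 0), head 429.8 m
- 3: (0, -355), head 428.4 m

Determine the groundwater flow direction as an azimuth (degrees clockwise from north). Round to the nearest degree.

∂h/∂x = (429.8 − 428.7) / (305 − 0) = +0.003607
∂h/∂y = (428.4 − 428.7) / (-355 − 0) = +0.0008451
Flow direction (−∇h) has components (-0.003607 E, -0.0008451 N).
Azimuth = atan2(E, N) = atan2(-0.003607, -0.0008451) = 256.8° ≈ 257°.

257°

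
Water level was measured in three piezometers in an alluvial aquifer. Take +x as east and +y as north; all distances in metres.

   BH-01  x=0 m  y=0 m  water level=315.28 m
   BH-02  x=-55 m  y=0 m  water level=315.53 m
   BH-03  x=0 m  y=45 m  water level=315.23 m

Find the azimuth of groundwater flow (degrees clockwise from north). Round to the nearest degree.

076°

∂h/∂x = (315.53 − 315.28) / (-55 − 0) = -0.004545
∂h/∂y = (315.23 − 315.28) / (45 − 0) = -0.001111
Flow direction (−∇h) has components (+0.004545 E, +0.001111 N).
Azimuth = atan2(E, N) = atan2(+0.004545, +0.001111) = 76.3° ≈ 076°.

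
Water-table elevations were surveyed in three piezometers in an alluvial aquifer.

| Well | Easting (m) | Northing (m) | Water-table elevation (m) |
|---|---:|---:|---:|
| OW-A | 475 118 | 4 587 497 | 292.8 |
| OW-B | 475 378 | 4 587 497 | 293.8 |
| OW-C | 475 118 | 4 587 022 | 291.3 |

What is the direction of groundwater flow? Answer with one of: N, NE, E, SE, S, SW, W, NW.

SW

∂h/∂x = (293.8 − 292.8) / (475378 − 475118) = +0.003846
∂h/∂y = (291.3 − 292.8) / (4587022 − 4587497) = +0.003158
Flow = −∇h = (-0.003846 east, -0.003158 north), which points southwest.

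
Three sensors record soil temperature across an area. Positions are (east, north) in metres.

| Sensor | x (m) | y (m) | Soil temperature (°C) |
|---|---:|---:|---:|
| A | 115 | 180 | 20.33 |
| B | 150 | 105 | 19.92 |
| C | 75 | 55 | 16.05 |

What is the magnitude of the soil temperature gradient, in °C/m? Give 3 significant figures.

0.0430 °C/m

With T = a·x + b·y + c and A as origin, the differences give:
  35·a + (-75)·b = -0.41
  (-40)·a + (-125)·b = -4.28
Eliminate b (×(-125) and ×(-75), subtract): -7375·a = -269.750 → a = ∂T/∂x = +0.03658
Back-substitute: b = ∂T/∂y = +0.02254.
|∇f| = √(0.03658² + 0.02254²) = 0.04297 °C/m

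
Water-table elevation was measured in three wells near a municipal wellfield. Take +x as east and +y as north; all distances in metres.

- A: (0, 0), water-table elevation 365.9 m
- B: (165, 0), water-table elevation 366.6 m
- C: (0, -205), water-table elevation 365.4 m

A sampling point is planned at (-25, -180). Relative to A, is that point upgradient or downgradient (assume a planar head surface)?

∂h/∂x = (366.6 − 365.9) / (165 − 0) = +0.004242
∂h/∂y = (365.4 − 365.9) / (-205 − 0) = +0.002439
Head at (-25, -180) = 365.9 + (+0.004242)·(-25) + (+0.002439)·(-180) = 365.35 m.
That is lower than the 365.9 m at A, so the point is downgradient.

downgradient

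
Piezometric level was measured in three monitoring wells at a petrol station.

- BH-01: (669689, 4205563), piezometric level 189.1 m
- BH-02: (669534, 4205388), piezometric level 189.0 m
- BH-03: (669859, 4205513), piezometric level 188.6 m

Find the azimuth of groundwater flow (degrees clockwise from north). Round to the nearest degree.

139°

With h = a·x + b·y + c and BH-01 as origin, the differences give:
  (-155)·a + (-175)·b = -0.1
  170·a + (-50)·b = -0.5
Eliminate b (×(-50) and ×(-175), subtract): 37500·a = -82.50 → a = ∂h/∂x = -0.002200
Back-substitute: b = ∂h/∂y = +0.002520.
Flow direction (−∇h) has components (+0.002200 E, -0.002520 N).
Azimuth = atan2(E, N) = atan2(+0.002200, -0.002520) = 138.9° ≈ 139°.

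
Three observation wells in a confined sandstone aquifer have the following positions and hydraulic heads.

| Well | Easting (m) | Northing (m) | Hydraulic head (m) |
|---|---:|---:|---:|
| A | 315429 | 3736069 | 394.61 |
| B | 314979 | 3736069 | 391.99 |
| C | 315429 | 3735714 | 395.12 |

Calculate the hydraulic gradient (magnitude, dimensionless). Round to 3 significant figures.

0.00600

∂h/∂x = (391.99 − 394.61) / (314979 − 315429) = +0.005822
∂h/∂y = (395.12 − 394.61) / (3735714 − 3736069) = -0.001437
|∇h| = √(0.005822² + -0.001437²) = 0.005997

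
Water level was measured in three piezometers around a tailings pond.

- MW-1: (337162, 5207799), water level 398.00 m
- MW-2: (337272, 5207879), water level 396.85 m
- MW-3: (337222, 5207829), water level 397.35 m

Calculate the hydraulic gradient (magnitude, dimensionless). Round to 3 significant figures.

Three-point gradient (reference MW-1): Δ to MW-2 = (110, 80, -1.15), Δ to MW-3 = (60, 30, -0.65).
∂h/∂x = -0.01167, ∂h/∂y = +0.001667 (det = -1500).
|∇h| = √(-0.01167² + 0.001667²) = 0.01179

0.0118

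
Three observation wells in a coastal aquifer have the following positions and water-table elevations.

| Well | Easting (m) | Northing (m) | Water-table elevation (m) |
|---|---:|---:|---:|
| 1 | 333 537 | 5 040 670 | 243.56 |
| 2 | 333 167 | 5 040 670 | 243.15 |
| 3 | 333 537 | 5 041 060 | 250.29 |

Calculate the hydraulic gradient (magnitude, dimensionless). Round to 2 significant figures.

0.017

∂h/∂x = (243.15 − 243.56) / (333167 − 333537) = +0.001108
∂h/∂y = (250.29 − 243.56) / (5041060 − 5040670) = +0.01726
|∇h| = √(0.001108² + 0.01726²) = 0.0173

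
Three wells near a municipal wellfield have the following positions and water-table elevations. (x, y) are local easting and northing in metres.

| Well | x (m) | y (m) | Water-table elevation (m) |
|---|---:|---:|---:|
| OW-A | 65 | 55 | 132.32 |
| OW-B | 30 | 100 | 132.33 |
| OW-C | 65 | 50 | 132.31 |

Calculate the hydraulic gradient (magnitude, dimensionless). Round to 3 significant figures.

Three-point gradient (reference OW-A): Δ to OW-B = (-35, 45, +0.01), Δ to OW-C = (0, -5, -0.01).
∂h/∂x = +0.002286, ∂h/∂y = +0.002000 (det = 175).
|∇h| = √(0.002286² + 0.002000²) = 0.003037

0.00304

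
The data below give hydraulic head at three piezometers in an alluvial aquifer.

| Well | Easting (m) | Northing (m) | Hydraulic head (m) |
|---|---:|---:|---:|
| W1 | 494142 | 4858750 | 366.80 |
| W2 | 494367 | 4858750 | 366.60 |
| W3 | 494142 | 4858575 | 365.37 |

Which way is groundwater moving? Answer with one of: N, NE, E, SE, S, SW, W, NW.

S

∂h/∂x = (366.60 − 366.80) / (494367 − 494142) = -0.0008889
∂h/∂y = (365.37 − 366.80) / (4858575 − 4858750) = +0.008171
Flow = −∇h = (+0.0008889 east, -0.008171 north), which points south.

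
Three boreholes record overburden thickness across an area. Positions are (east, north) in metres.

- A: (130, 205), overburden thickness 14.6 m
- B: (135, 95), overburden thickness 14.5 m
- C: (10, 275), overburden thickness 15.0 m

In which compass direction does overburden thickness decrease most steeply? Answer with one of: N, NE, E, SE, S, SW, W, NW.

E

Differences from A: to B (Δx, Δy, Δh) = (5, -110, -0.1); to C = (-120, 70, +0.4).
Determinant of the coordinate differences = 5·70 − (-120)·(-110) = -12850.
∂d/∂x = [(-0.1)·70 − (+0.4)·(-110)] / -12850 = -0.002879
∂d/∂y = [5·(+0.4) − (-120)·(-0.1)] / -12850 = +0.0007782
Steepest decrease is along −∇f = (+0.002879 E, -0.0007782 N) → east.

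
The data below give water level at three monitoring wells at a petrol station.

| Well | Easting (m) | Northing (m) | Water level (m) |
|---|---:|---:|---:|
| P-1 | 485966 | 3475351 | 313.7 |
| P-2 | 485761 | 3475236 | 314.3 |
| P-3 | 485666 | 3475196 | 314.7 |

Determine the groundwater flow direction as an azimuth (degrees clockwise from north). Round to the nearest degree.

With h = a·x + b·y + c and P-1 as origin, the differences give:
  (-205)·a + (-115)·b = +0.6
  (-300)·a + (-155)·b = +1.0
Eliminate b (×(-155) and ×(-115), subtract): -2725·a = 22.00 → a = ∂h/∂x = -0.008073
Back-substitute: b = ∂h/∂y = +0.009174.
Flow direction (−∇h) has components (+0.008073 E, -0.009174 N).
Azimuth = atan2(E, N) = atan2(+0.008073, -0.009174) = 138.7° ≈ 139°.

139°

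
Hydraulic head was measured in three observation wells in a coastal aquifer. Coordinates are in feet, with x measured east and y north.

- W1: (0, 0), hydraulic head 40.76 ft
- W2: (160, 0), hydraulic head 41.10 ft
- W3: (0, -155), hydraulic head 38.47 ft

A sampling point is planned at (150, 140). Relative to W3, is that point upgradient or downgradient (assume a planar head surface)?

upgradient

∂h/∂x = (41.10 − 40.76) / (160 − 0) = +0.002125
∂h/∂y = (38.47 − 40.76) / (-155 − 0) = +0.01477
Head at (150, 140) = 40.76 + (+0.002125)·(150) + (+0.01477)·(140) = 43.15 ft.
That is higher than the 38.47 ft at W3, so the point is upgradient.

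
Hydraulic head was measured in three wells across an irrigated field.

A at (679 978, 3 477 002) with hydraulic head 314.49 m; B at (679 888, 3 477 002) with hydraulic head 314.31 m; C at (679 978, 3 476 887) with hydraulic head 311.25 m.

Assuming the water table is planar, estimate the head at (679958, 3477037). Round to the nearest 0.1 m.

315.4 m

∂h/∂x = (314.31 − 314.49) / (679888 − 679978) = +0.002000
∂h/∂y = (311.25 − 314.49) / (3476887 − 3477002) = +0.02817
h(679958, 3477037) = 314.49 + (+0.002000)·(-20) + (+0.02817)·(35) = 314.49 -0.040 +0.986 = 315.436 m.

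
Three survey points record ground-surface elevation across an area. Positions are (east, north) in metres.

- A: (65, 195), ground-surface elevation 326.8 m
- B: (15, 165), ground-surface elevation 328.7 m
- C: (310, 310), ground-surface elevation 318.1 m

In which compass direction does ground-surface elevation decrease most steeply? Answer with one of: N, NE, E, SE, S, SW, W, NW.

NE

Three-point gradient (reference A): Δ to B = (-50, -30, +1.9), Δ to C = (245, 115, -8.7).
∂z/∂x = -0.02656, ∂z/∂y = -0.01906 (det = 1600).
Steepest decrease is along −∇f = (+0.02656 E, +0.01906 N) → northeast.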